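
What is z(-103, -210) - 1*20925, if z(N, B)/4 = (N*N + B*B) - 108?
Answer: 197479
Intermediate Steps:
z(N, B) = -432 + 4*B² + 4*N² (z(N, B) = 4*((N*N + B*B) - 108) = 4*((N² + B²) - 108) = 4*((B² + N²) - 108) = 4*(-108 + B² + N²) = -432 + 4*B² + 4*N²)
z(-103, -210) - 1*20925 = (-432 + 4*(-210)² + 4*(-103)²) - 1*20925 = (-432 + 4*44100 + 4*10609) - 20925 = (-432 + 176400 + 42436) - 20925 = 218404 - 20925 = 197479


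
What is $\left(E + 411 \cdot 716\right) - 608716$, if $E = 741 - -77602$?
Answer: $-236097$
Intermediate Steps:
$E = 78343$ ($E = 741 + 77602 = 78343$)
$\left(E + 411 \cdot 716\right) - 608716 = \left(78343 + 411 \cdot 716\right) - 608716 = \left(78343 + 294276\right) - 608716 = 372619 - 608716 = -236097$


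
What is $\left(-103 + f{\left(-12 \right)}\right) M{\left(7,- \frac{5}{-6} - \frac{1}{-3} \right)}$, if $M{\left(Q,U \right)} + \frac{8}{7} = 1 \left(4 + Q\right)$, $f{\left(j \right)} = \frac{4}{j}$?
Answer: $- \frac{7130}{7} \approx -1018.6$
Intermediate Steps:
$M{\left(Q,U \right)} = \frac{20}{7} + Q$ ($M{\left(Q,U \right)} = - \frac{8}{7} + 1 \left(4 + Q\right) = - \frac{8}{7} + \left(4 + Q\right) = \frac{20}{7} + Q$)
$\left(-103 + f{\left(-12 \right)}\right) M{\left(7,- \frac{5}{-6} - \frac{1}{-3} \right)} = \left(-103 + \frac{4}{-12}\right) \left(\frac{20}{7} + 7\right) = \left(-103 + 4 \left(- \frac{1}{12}\right)\right) \frac{69}{7} = \left(-103 - \frac{1}{3}\right) \frac{69}{7} = \left(- \frac{310}{3}\right) \frac{69}{7} = - \frac{7130}{7}$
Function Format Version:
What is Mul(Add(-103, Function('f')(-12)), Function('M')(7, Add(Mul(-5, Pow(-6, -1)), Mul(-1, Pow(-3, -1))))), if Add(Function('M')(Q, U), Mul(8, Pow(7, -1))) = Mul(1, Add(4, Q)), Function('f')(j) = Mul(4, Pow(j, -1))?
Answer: Rational(-7130, 7) ≈ -1018.6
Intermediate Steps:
Function('M')(Q, U) = Add(Rational(20, 7), Q) (Function('M')(Q, U) = Add(Rational(-8, 7), Mul(1, Add(4, Q))) = Add(Rational(-8, 7), Add(4, Q)) = Add(Rational(20, 7), Q))
Mul(Add(-103, Function('f')(-12)), Function('M')(7, Add(Mul(-5, Pow(-6, -1)), Mul(-1, Pow(-3, -1))))) = Mul(Add(-103, Mul(4, Pow(-12, -1))), Add(Rational(20, 7), 7)) = Mul(Add(-103, Mul(4, Rational(-1, 12))), Rational(69, 7)) = Mul(Add(-103, Rational(-1, 3)), Rational(69, 7)) = Mul(Rational(-310, 3), Rational(69, 7)) = Rational(-7130, 7)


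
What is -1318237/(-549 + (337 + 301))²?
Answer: -1318237/7921 ≈ -166.42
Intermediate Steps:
-1318237/(-549 + (337 + 301))² = -1318237/(-549 + 638)² = -1318237/(89²) = -1318237/7921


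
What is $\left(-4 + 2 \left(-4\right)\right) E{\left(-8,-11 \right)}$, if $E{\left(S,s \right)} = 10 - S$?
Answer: $-216$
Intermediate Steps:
$\left(-4 + 2 \left(-4\right)\right) E{\left(-8,-11 \right)} = \left(-4 + 2 \left(-4\right)\right) \left(10 - -8\right) = \left(-4 - 8\right) \left(10 + 8\right) = \left(-12\right) 18 = -216$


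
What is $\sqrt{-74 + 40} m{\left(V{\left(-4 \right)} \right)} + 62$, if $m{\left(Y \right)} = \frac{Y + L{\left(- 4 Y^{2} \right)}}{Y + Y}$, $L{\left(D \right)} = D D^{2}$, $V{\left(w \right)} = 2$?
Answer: $62 - \frac{2047 i \sqrt{34}}{2} \approx 62.0 - 5968.0 i$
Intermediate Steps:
$L{\left(D \right)} = D^{3}$
$m{\left(Y \right)} = \frac{Y - 64 Y^{6}}{2 Y}$ ($m{\left(Y \right)} = \frac{Y + \left(- 4 Y^{2}\right)^{3}}{Y + Y} = \frac{Y - 64 Y^{6}}{2 Y}$)
$\sqrt{-74 + 40} m{\left(V{\left(-4 \right)} \right)} + 62 = \sqrt{-74 + 40} \left(\frac{1}{2} - 32 \cdot 2^{5}\right) + 62 = \sqrt{-34} \left(\frac{1}{2} - 1024\right) + 62 = i \sqrt{34} \left(\frac{1}{2} - 1024\right) + 62 = i \sqrt{34} \left(- \frac{2047}{2}\right) + 62 = - \frac{2047 i \sqrt{34}}{2} + 62 = 62 - \frac{2047 i \sqrt{34}}{2}$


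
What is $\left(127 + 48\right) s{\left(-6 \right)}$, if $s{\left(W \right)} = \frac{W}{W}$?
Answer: $175$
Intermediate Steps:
$s{\left(W \right)} = 1$
$\left(127 + 48\right) s{\left(-6 \right)} = \left(127 + 48\right) 1 = 175 \cdot 1 = 175$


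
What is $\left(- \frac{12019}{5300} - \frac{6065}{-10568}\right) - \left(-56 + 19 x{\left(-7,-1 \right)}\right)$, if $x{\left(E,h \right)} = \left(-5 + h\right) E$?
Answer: $- \frac{10413647273}{14002600} \approx -743.69$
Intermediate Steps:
$x{\left(E,h \right)} = E \left(-5 + h\right)$
$\left(- \frac{12019}{5300} - \frac{6065}{-10568}\right) - \left(-56 + 19 x{\left(-7,-1 \right)}\right) = \left(- \frac{12019}{5300} - \frac{6065}{-10568}\right) + \left(56 - 19 \left(- 7 \left(-5 - 1\right)\right)\right) = \left(\left(-12019\right) \frac{1}{5300} - - \frac{6065}{10568}\right) + \left(56 - 19 \left(\left(-7\right) \left(-6\right)\right)\right) = \left(- \frac{12019}{5300} + \frac{6065}{10568}\right) + \left(56 - 798\right) = - \frac{23718073}{14002600} + \left(56 - 798\right) = - \frac{23718073}{14002600} - 742 = - \frac{10413647273}{14002600}$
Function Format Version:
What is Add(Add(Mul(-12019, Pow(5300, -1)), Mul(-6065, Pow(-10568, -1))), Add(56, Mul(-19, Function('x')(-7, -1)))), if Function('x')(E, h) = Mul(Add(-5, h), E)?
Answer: Rational(-10413647273, 14002600) ≈ -743.69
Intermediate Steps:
Function('x')(E, h) = Mul(E, Add(-5, h))
Add(Add(Mul(-12019, Pow(5300, -1)), Mul(-6065, Pow(-10568, -1))), Add(56, Mul(-19, Function('x')(-7, -1)))) = Add(Add(Mul(-12019, Pow(5300, -1)), Mul(-6065, Pow(-10568, -1))), Add(56, Mul(-19, Mul(-7, Add(-5, -1))))) = Add(Add(Mul(-12019, Rational(1, 5300)), Mul(-6065, Rational(-1, 10568))), Add(56, Mul(-19, Mul(-7, -6)))) = Add(Add(Rational(-12019, 5300), Rational(6065, 10568)), Add(56, Mul(-19, 42))) = Add(Rational(-23718073, 14002600), Add(56, -798)) = Add(Rational(-23718073, 14002600), -742) = Rational(-10413647273, 14002600)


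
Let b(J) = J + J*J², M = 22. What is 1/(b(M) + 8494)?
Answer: 1/19164 ≈ 5.2181e-5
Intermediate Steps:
b(J) = J + J³
1/(b(M) + 8494) = 1/((22 + 22³) + 8494) = 1/((22 + 10648) + 8494) = 1/(10670 + 8494) = 1/19164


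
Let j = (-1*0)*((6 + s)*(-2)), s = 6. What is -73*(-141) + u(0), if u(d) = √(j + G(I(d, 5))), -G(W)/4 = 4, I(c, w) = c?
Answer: 10293 + 4*I ≈ 10293.0 + 4.0*I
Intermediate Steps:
G(W) = -16 (G(W) = -4*4 = -16)
j = 0 (j = (-1*0)*((6 + 6)*(-2)) = 0*(12*(-2)) = 0*(-24) = 0)
u(d) = 4*I (u(d) = √(0 - 16) = √(-16) = 4*I)
-73*(-141) + u(0) = -73*(-141) + 4*I = 10293 + 4*I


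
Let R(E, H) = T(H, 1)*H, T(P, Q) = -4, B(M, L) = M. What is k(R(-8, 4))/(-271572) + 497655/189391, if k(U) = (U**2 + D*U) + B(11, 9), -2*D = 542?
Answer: 134277396887/51433292652 ≈ 2.6107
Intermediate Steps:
R(E, H) = -4*H
D = -271 (D = -1/2*542 = -271)
k(U) = 11 + U**2 - 271*U (k(U) = (U**2 - 271*U) + 11 = 11 + U**2 - 271*U)
k(R(-8, 4))/(-271572) + 497655/189391 = (11 + (-4*4)**2 - (-1084)*4)/(-271572) + 497655/189391 = (11 + (-16)**2 - 271*(-16))*(-1/271572) + 497655*(1/189391) = (11 + 256 + 4336)*(-1/271572) + 497655/189391 = 4603*(-1/271572) + 497655/189391 = -4603/271572 + 497655/189391 = 134277396887/51433292652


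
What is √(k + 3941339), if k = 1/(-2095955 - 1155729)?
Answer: 15*√46303940290289555/1625842 ≈ 1985.3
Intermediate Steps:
k = -1/3251684 (k = 1/(-3251684) = -1/3251684 ≈ -3.0753e-7)
√(k + 3941339) = √(-1/3251684 + 3941339) = √(12815988964875/3251684) = 15*√46303940290289555/1625842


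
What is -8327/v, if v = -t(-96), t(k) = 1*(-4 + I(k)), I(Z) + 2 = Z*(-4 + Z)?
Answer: 8327/9594 ≈ 0.86794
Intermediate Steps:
I(Z) = -2 + Z*(-4 + Z)
t(k) = -6 + k² - 4*k (t(k) = 1*(-4 + (-2 + k² - 4*k)) = 1*(-6 + k² - 4*k) = -6 + k² - 4*k)
v = -9594 (v = -(-6 + (-96)² - 4*(-96)) = -(-6 + 9216 + 384) = -1*9594 = -9594)
-8327/v = -8327/(-9594) = -8327*(-1/9594) = 8327/9594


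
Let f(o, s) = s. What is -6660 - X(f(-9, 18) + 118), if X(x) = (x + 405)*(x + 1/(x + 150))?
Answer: -22948037/286 ≈ -80238.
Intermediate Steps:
X(x) = (405 + x)*(x + 1/(150 + x))
-6660 - X(f(-9, 18) + 118) = -6660 - (405 + (18 + 118)³ + 555*(18 + 118)² + 60751*(18 + 118))/(150 + (18 + 118)) = -6660 - (405 + 136³ + 555*136² + 60751*136)/(150 + 136) = -6660 - (405 + 2515456 + 555*18496 + 8262136)/286 = -6660 - (405 + 2515456 + 10265280 + 8262136)/286 = -6660 - 21043277/286 = -22948037/286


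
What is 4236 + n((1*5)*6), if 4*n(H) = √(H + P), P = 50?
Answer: 4236 + √5 ≈ 4238.2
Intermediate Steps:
n(H) = √(50 + H)/4 (n(H) = √(H + 50)/4 = √(50 + H)/4)
4236 + n((1*5)*6) = 4236 + √(50 + (1*5)*6)/4 = 4236 + √(50 + 5*6)/4 = 4236 + √(50 + 30)/4 = 4236 + √80/4 = 4236 + (4*√5)/4 = 4236 + √5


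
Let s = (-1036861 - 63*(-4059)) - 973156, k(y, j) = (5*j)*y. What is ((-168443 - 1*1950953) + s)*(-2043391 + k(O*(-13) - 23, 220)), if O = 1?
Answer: 8068873904736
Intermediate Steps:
k(y, j) = 5*j*y
s = -1754300 (s = (-1036861 + 255717) - 973156 = -781144 - 973156 = -1754300)
((-168443 - 1*1950953) + s)*(-2043391 + k(O*(-13) - 23, 220)) = ((-168443 - 1*1950953) - 1754300)*(-2043391 + 5*220*(1*(-13) - 23)) = ((-168443 - 1950953) - 1754300)*(-2043391 + 5*220*(-13 - 23)) = (-2119396 - 1754300)*(-2043391 + 5*220*(-36)) = -3873696*(-2043391 - 39600) = -3873696*(-2082991) = 8068873904736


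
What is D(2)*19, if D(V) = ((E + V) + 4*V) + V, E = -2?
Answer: 190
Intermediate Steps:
D(V) = -2 + 6*V (D(V) = ((-2 + V) + 4*V) + V = (-2 + 5*V) + V = -2 + 6*V)
D(2)*19 = (-2 + 6*2)*19 = (-2 + 12)*19 = 10*19 = 190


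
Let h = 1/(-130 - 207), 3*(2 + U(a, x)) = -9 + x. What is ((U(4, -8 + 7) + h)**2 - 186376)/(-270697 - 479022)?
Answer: 190469717471/766303533999 ≈ 0.24856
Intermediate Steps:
U(a, x) = -5 + x/3 (U(a, x) = -2 + (-9 + x)/3 = -2 + (-3 + x/3) = -5 + x/3)
h = -1/337 (h = 1/(-337) = -1/337 ≈ -0.0029674)
((U(4, -8 + 7) + h)**2 - 186376)/(-270697 - 479022) = (((-5 + (-8 + 7)/3) - 1/337)**2 - 186376)/(-270697 - 479022) = (((-5 + (1/3)*(-1)) - 1/337)**2 - 186376)/(-749719) = (((-5 - 1/3) - 1/337)**2 - 186376)*(-1/749719) = ((-16/3 - 1/337)**2 - 186376)*(-1/749719) = ((-5395/1011)**2 - 186376)*(-1/749719) = (29106025/1022121 - 186376)*(-1/749719) = -190469717471/1022121*(-1/749719) = 190469717471/766303533999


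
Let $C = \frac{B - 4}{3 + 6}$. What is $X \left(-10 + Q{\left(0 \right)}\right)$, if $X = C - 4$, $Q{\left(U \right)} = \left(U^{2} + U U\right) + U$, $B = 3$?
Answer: $\frac{370}{9} \approx 41.111$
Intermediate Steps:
$C = - \frac{1}{9}$ ($C = \frac{3 - 4}{3 + 6} = - \frac{1}{9} \approx -0.11111$)
$Q{\left(U \right)} = U + 2 U^{2}$ ($Q{\left(U \right)} = \left(U^{2} + U^{2}\right) + U = 2 U^{2} + U = U + 2 U^{2}$)
$X = - \frac{37}{9}$ ($X = - \frac{1}{9} - 4 = - \frac{37}{9} \approx -4.1111$)
$X \left(-10 + Q{\left(0 \right)}\right) = - \frac{37 \left(-10 + 0 \left(1 + 2 \cdot 0\right)\right)}{9} = - \frac{37 \left(-10 + 0 \left(1 + 0\right)\right)}{9} = - \frac{37 \left(-10 + 0 \cdot 1\right)}{9} = - \frac{37 \left(-10 + 0\right)}{9} = \left(- \frac{37}{9}\right) \left(-10\right) = \frac{370}{9}$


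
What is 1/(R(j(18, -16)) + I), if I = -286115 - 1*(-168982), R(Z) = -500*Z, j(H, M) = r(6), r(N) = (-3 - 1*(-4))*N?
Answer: -1/120133 ≈ -8.3241e-6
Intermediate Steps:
r(N) = N (r(N) = (-3 + 4)*N = 1*N = N)
j(H, M) = 6
I = -117133 (I = -286115 + 168982 = -117133)
1/(R(j(18, -16)) + I) = 1/(-500*6 - 117133) = 1/(-3000 - 117133) = 1/(-120133) = -1/120133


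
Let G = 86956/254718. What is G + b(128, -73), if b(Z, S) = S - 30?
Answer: -13074499/127359 ≈ -102.66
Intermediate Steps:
b(Z, S) = -30 + S
G = 43478/127359 (G = 86956*(1/254718) = 43478/127359 ≈ 0.34138)
G + b(128, -73) = 43478/127359 + (-30 - 73) = 43478/127359 - 103 = -13074499/127359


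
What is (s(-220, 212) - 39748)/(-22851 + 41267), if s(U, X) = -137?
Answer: -39885/18416 ≈ -2.1658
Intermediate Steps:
(s(-220, 212) - 39748)/(-22851 + 41267) = (-137 - 39748)/(-22851 + 41267) = -39885/18416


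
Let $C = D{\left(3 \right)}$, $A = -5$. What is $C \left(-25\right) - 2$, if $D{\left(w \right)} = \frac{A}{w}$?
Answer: $\frac{119}{3} \approx 39.667$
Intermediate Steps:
$D{\left(w \right)} = - \frac{5}{w}$
$C = - \frac{5}{3} \approx -1.6667$
$C \left(-25\right) - 2 = \left(- \frac{5}{3}\right) \left(-25\right) - 2 = \frac{125}{3} - 2 = \frac{119}{3}$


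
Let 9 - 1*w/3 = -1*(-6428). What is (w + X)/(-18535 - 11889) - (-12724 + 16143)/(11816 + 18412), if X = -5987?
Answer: 82381997/114957084 ≈ 0.71663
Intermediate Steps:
w = -19257 (w = 27 - (-3)*(-6428) = 27 - 3*6428 = 27 - 19284 = -19257)
(w + X)/(-18535 - 11889) - (-12724 + 16143)/(11816 + 18412) = (-19257 - 5987)/(-18535 - 11889) - (-12724 + 16143)/(11816 + 18412) = -25244/(-30424) - 3419/30228 = -25244*(-1/30424) - 3419/30228 = 6311/7606 - 1*3419/30228 = 6311/7606 - 3419/30228 = 82381997/114957084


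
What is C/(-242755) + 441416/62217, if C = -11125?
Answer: 21569621041/3020697567 ≈ 7.1406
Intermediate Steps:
C/(-242755) + 441416/62217 = -11125/(-242755) + 441416/62217 = -11125*(-1/242755) + 441416*(1/62217) = 2225/48551 + 441416/62217 = 21569621041/3020697567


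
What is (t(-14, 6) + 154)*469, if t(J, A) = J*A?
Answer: 32830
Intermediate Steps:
t(J, A) = A*J
(t(-14, 6) + 154)*469 = (6*(-14) + 154)*469 = (-84 + 154)*469 = 70*469 = 32830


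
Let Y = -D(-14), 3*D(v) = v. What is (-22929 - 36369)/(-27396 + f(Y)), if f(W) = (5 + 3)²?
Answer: 29649/13666 ≈ 2.1695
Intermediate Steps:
D(v) = v/3
Y = 14/3 (Y = -(-14)/3 = -1*(-14/3) = 14/3 ≈ 4.6667)
f(W) = 64 (f(W) = 8² = 64)
(-22929 - 36369)/(-27396 + f(Y)) = (-22929 - 36369)/(-27396 + 64) = -59298/(-27332) = -59298*(-1/27332) = 29649/13666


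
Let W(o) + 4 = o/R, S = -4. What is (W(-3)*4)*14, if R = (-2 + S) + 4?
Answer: -140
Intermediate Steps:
R = -2 (R = (-2 - 4) + 4 = -6 + 4 = -2)
W(o) = -4 - o/2 (W(o) = -4 + o/(-2) = -4 + o*(-½) = -4 - o/2)
(W(-3)*4)*14 = ((-4 - ½*(-3))*4)*14 = ((-4 + 3/2)*4)*14 = -5/2*4*14 = -10*14 = -140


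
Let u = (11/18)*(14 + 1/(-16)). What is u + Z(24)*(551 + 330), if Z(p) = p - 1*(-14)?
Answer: 9644117/288 ≈ 33487.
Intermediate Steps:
Z(p) = 14 + p (Z(p) = p + 14 = 14 + p)
u = 2453/288 (u = (11*(1/18))*(14 - 1/16) = (11/18)*(223/16) = 2453/288 ≈ 8.5174)
u + Z(24)*(551 + 330) = 2453/288 + (14 + 24)*(551 + 330) = 2453/288 + 38*881 = 2453/288 + 33478 = 9644117/288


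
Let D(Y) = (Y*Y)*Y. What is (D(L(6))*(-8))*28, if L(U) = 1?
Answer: -224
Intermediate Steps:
D(Y) = Y**3 (D(Y) = Y**2*Y = Y**3)
(D(L(6))*(-8))*28 = (1**3*(-8))*28 = (1*(-8))*28 = -8*28 = -224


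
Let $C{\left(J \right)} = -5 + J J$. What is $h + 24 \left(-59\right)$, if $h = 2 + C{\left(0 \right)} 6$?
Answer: $-1444$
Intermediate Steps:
$C{\left(J \right)} = -5 + J^{2}$
$h = -28$ ($h = 2 + \left(-5 + 0^{2}\right) 6 = 2 + \left(-5 + 0\right) 6 = 2 - 30 = -28$)
$h + 24 \left(-59\right) = -28 + 24 \left(-59\right) = -28 - 1416 = -1444$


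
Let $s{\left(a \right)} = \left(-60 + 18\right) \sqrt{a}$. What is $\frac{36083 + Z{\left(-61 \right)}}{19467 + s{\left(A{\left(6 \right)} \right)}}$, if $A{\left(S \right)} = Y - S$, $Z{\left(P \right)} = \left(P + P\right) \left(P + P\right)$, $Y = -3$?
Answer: $\frac{249981}{95485} + \frac{1618 i}{95485} \approx 2.618 + 0.016945 i$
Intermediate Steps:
$Z{\left(P \right)} = 4 P^{2}$ ($Z{\left(P \right)} = 2 P 2 P = 4 P^{2}$)
$A{\left(S \right)} = -3 - S$
$s{\left(a \right)} = - 42 \sqrt{a}$
$\frac{36083 + Z{\left(-61 \right)}}{19467 + s{\left(A{\left(6 \right)} \right)}} = \frac{36083 + 4 \left(-61\right)^{2}}{19467 - 42 \sqrt{-3 - 6}} = \frac{36083 + 4 \cdot 3721}{19467 - 42 \sqrt{-3 - 6}} = \frac{36083 + 14884}{19467 - 42 \sqrt{-9}} = \frac{50967}{19467 - 42 \cdot 3 i} = \frac{50967}{19467 - 126 i} = 50967 \frac{19467 + 126 i}{378979965} = \frac{809 \left(19467 + 126 i\right)}{6015555}$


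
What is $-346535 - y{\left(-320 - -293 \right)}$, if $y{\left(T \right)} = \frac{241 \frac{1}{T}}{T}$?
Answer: $- \frac{252624256}{729} \approx -3.4654 \cdot 10^{5}$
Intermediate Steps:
$y{\left(T \right)} = \frac{241}{T^{2}}$
$-346535 - y{\left(-320 - -293 \right)} = -346535 - \frac{241}{\left(-320 - -293\right)^{2}} = -346535 - \frac{241}{\left(-320 + 293\right)^{2}} = -346535 - \frac{241}{729} = - \frac{252624256}{729}$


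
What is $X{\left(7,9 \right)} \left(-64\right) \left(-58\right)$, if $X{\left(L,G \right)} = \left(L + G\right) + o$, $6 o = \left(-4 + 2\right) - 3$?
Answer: $\frac{168896}{3} \approx 56299.0$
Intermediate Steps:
$o = - \frac{5}{6}$ ($o = \frac{\left(-4 + 2\right) - 3}{6} = \frac{-2 - 3}{6} = \frac{1}{6} \left(-5\right) = - \frac{5}{6} \approx -0.83333$)
$X{\left(L,G \right)} = - \frac{5}{6} + G + L$ ($X{\left(L,G \right)} = \left(L + G\right) - \frac{5}{6} = \left(G + L\right) - \frac{5}{6} = - \frac{5}{6} + G + L$)
$X{\left(7,9 \right)} \left(-64\right) \left(-58\right) = \left(- \frac{5}{6} + 9 + 7\right) \left(-64\right) \left(-58\right) = \frac{91}{6} \left(-64\right) \left(-58\right) = \left(- \frac{2912}{3}\right) \left(-58\right) = \frac{168896}{3}$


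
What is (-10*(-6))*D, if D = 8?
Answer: 480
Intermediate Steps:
(-10*(-6))*D = -10*(-6)*8 = 60*8 = 480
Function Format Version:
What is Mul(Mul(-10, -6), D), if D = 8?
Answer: 480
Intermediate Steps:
Mul(Mul(-10, -6), D) = Mul(Mul(-10, -6), 8) = Mul(60, 8) = 480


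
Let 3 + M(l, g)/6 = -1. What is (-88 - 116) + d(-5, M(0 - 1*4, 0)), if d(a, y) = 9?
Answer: -195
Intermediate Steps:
M(l, g) = -24 (M(l, g) = -18 + 6*(-1) = -18 - 6 = -24)
(-88 - 116) + d(-5, M(0 - 1*4, 0)) = (-88 - 116) + 9 = -204 + 9 = -195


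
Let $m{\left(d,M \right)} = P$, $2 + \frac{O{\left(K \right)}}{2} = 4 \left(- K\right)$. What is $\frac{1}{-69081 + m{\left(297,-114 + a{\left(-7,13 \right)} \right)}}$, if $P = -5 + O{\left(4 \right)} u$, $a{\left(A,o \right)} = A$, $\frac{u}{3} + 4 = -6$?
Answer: $- \frac{1}{68006} \approx -1.4705 \cdot 10^{-5}$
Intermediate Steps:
$u = -30$ ($u = -12 + 3 \left(-6\right) = -12 - 18 = -30$)
$O{\left(K \right)} = -4 - 8 K$ ($O{\left(K \right)} = -4 + 2 \cdot 4 \left(- K\right) = -4 + 2 \left(- 4 K\right) = -4 - 8 K$)
$P = 1075$ ($P = -5 + \left(-4 - 32\right) \left(-30\right) = -5 - -1080 = -5 + 1080 = 1075$)
$m{\left(d,M \right)} = 1075$
$\frac{1}{-69081 + m{\left(297,-114 + a{\left(-7,13 \right)} \right)}} = \frac{1}{-69081 + 1075} = \frac{1}{-68006} = - \frac{1}{68006}$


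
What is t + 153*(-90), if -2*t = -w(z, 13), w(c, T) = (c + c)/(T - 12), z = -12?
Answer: -13782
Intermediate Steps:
w(c, T) = 2*c/(-12 + T) (w(c, T) = (2*c)/(-12 + T) = 2*c/(-12 + T))
t = -12 (t = -(-1)*2*(-12)/(-12 + 13)/2 = -(-1)*2*(-12)/1/2 = -(-1)*2*(-12)*1/2 = -(-1)*(-24)/2 = -½*24 = -12)
t + 153*(-90) = -12 + 153*(-90) = -12 - 13770 = -13782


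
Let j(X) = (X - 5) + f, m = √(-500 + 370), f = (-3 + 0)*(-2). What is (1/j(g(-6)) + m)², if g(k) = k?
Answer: (1 - 5*I*√130)²/25 ≈ -129.96 - 4.5607*I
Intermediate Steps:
f = 6 (f = -3*(-2) = 6)
m = I*√130 (m = √(-130) = I*√130 ≈ 11.402*I)
j(X) = 1 + X (j(X) = (X - 5) + 6 = (-5 + X) + 6 = 1 + X)
(1/j(g(-6)) + m)² = (1/(1 - 6) + I*√130)² = (1/(-5) + I*√130)² = (-⅕ + I*√130)²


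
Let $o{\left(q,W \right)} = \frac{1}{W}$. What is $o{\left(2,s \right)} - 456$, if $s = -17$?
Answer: $- \frac{7753}{17} \approx -456.06$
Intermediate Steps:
$o{\left(2,s \right)} - 456 = \frac{1}{-17} - 456 = - \frac{1}{17} - 456 = - \frac{7753}{17}$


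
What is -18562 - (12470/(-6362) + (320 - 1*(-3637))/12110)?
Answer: -714980774787/38521910 ≈ -18560.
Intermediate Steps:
-18562 - (12470/(-6362) + (320 - 1*(-3637))/12110) = -18562 - (12470*(-1/6362) + (320 + 3637)*(1/12110)) = -18562 - (-6235/3181 + 3957*(1/12110)) = -18562 - (-6235/3181 + 3957/12110) = -18562 - 1*(-62918633/38521910) = -18562 + 62918633/38521910 = -714980774787/38521910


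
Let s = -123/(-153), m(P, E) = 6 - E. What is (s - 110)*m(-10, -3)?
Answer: -16707/17 ≈ -982.76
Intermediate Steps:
s = 41/51 (s = -123*(-1/153) = 41/51 ≈ 0.80392)
(s - 110)*m(-10, -3) = (41/51 - 110)*(6 - 1*(-3)) = -5569*(6 + 3)/51 = -5569/51*9 = -16707/17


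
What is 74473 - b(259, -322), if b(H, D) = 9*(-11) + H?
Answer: 74313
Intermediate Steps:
b(H, D) = -99 + H
74473 - b(259, -322) = 74473 - (-99 + 259) = 74473 - 1*160 = 74473 - 160 = 74313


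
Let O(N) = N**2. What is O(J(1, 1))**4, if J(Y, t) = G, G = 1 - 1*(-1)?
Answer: 256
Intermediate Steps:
G = 2 (G = 1 + 1 = 2)
J(Y, t) = 2
O(J(1, 1))**4 = (2**2)**4 = 4**4 = 256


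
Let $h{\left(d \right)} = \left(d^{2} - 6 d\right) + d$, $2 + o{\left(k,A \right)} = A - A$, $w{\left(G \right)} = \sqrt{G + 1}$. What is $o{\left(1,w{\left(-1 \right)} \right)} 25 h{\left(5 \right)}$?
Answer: $0$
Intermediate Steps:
$w{\left(G \right)} = \sqrt{1 + G}$
$o{\left(k,A \right)} = -2$ ($o{\left(k,A \right)} = -2 + \left(A - A\right) = -2 + 0 = -2$)
$h{\left(d \right)} = d^{2} - 5 d$
$o{\left(1,w{\left(-1 \right)} \right)} 25 h{\left(5 \right)} = \left(-2\right) 25 \cdot 5 \left(-5 + 5\right) = - 50 \cdot 5 \cdot 0 = \left(-50\right) 0 = 0$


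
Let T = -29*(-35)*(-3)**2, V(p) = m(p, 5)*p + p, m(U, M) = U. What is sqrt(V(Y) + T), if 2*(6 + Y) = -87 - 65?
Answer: 3*sqrt(1753) ≈ 125.61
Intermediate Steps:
Y = -82 (Y = -6 + (-87 - 65)/2 = -6 + (1/2)*(-152) = -6 - 76 = -82)
V(p) = p + p**2 (V(p) = p*p + p = p**2 + p = p + p**2)
T = 9135 (T = 1015*9 = 9135)
sqrt(V(Y) + T) = sqrt(-82*(1 - 82) + 9135) = sqrt(-82*(-81) + 9135) = sqrt(6642 + 9135) = sqrt(15777) = 3*sqrt(1753)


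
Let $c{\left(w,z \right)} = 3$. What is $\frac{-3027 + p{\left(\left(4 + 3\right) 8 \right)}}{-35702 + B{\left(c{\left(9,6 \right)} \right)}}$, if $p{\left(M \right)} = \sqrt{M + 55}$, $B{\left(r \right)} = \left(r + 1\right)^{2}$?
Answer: $\frac{3027}{35686} - \frac{\sqrt{111}}{35686} \approx 0.084528$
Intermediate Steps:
$B{\left(r \right)} = \left(1 + r\right)^{2}$
$p{\left(M \right)} = \sqrt{55 + M}$
$\frac{-3027 + p{\left(\left(4 + 3\right) 8 \right)}}{-35702 + B{\left(c{\left(9,6 \right)} \right)}} = \frac{-3027 + \sqrt{55 + \left(4 + 3\right) 8}}{-35702 + \left(1 + 3\right)^{2}} = \frac{-3027 + \sqrt{55 + 7 \cdot 8}}{-35702 + 4^{2}} = \frac{-3027 + \sqrt{55 + 56}}{-35702 + 16} = \frac{-3027 + \sqrt{111}}{-35686} = \left(-3027 + \sqrt{111}\right) \left(- \frac{1}{35686}\right) = \frac{3027}{35686} - \frac{\sqrt{111}}{35686}$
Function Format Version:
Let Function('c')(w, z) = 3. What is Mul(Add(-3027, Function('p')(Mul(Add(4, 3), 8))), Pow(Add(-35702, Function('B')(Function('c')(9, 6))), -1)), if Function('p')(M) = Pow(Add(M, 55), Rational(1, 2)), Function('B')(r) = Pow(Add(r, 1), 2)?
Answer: Add(Rational(3027, 35686), Mul(Rational(-1, 35686), Pow(111, Rational(1, 2)))) ≈ 0.084528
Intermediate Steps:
Function('B')(r) = Pow(Add(1, r), 2)
Function('p')(M) = Pow(Add(55, M), Rational(1, 2))
Mul(Add(-3027, Function('p')(Mul(Add(4, 3), 8))), Pow(Add(-35702, Function('B')(Function('c')(9, 6))), -1)) = Mul(Add(-3027, Pow(Add(55, Mul(Add(4, 3), 8)), Rational(1, 2))), Pow(Add(-35702, Pow(Add(1, 3), 2)), -1)) = Mul(Add(-3027, Pow(Add(55, Mul(7, 8)), Rational(1, 2))), Pow(Add(-35702, Pow(4, 2)), -1)) = Mul(Add(-3027, Pow(Add(55, 56), Rational(1, 2))), Pow(Add(-35702, 16), -1)) = Mul(Add(-3027, Pow(111, Rational(1, 2))), Pow(-35686, -1)) = Mul(Add(-3027, Pow(111, Rational(1, 2))), Rational(-1, 35686)) = Add(Rational(3027, 35686), Mul(Rational(-1, 35686), Pow(111, Rational(1, 2))))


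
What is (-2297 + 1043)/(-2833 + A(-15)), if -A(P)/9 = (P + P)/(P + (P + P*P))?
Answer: 16302/36811 ≈ 0.44286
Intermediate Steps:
A(P) = -18*P/(P² + 2*P) (A(P) = -9*(P + P)/(P + (P + P*P)) = -9*2*P/(P + (P + P²)) = -9*2*P/(P² + 2*P) = -18*P/(P² + 2*P))
(-2297 + 1043)/(-2833 + A(-15)) = (-2297 + 1043)/(-2833 - 18/(2 - 15)) = -1254/(-2833 - 18/(-13)) = -1254/(-2833 - 18*(-1/13)) = -1254/(-2833 + 18/13) = -1254/(-36811/13) = -1254*(-13/36811) = 16302/36811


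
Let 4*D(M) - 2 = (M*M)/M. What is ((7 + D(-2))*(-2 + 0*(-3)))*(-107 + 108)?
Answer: -14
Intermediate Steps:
D(M) = ½ + M/4 (D(M) = ½ + ((M*M)/M)/4 = ½ + (M²/M)/4 = ½ + M/4)
((7 + D(-2))*(-2 + 0*(-3)))*(-107 + 108) = ((7 + (½ + (¼)*(-2)))*(-2 + 0*(-3)))*(-107 + 108) = ((7 + (½ - ½))*(-2 + 0))*1 = ((7 + 0)*(-2))*1 = (7*(-2))*1 = -14*1 = -14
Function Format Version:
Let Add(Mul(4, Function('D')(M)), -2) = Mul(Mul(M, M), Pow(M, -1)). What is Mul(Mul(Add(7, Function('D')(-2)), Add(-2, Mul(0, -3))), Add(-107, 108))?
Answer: -14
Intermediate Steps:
Function('D')(M) = Add(Rational(1, 2), Mul(Rational(1, 4), M)) (Function('D')(M) = Add(Rational(1, 2), Mul(Rational(1, 4), Mul(Mul(M, M), Pow(M, -1)))) = Add(Rational(1, 2), Mul(Rational(1, 4), Mul(Pow(M, 2), Pow(M, -1)))) = Add(Rational(1, 2), Mul(Rational(1, 4), M)))
Mul(Mul(Add(7, Function('D')(-2)), Add(-2, Mul(0, -3))), Add(-107, 108)) = Mul(Mul(Add(7, Add(Rational(1, 2), Mul(Rational(1, 4), -2))), Add(-2, Mul(0, -3))), Add(-107, 108)) = Mul(Mul(Add(7, Add(Rational(1, 2), Rational(-1, 2))), Add(-2, 0)), 1) = Mul(Mul(Add(7, 0), -2), 1) = Mul(Mul(7, -2), 1) = Mul(-14, 1) = -14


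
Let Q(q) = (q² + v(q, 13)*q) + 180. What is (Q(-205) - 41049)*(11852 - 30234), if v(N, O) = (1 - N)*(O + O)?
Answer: 20161818768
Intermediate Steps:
v(N, O) = 2*O*(1 - N) (v(N, O) = (1 - N)*(2*O) = 2*O*(1 - N))
Q(q) = 180 + q² + q*(26 - 26*q) (Q(q) = (q² + (2*13*(1 - q))*q) + 180 = (q² + (26 - 26*q)*q) + 180 = (q² + q*(26 - 26*q)) + 180 = 180 + q² + q*(26 - 26*q))
(Q(-205) - 41049)*(11852 - 30234) = ((180 - 25*(-205)² + 26*(-205)) - 41049)*(11852 - 30234) = ((180 - 25*42025 - 5330) - 41049)*(-18382) = ((180 - 1050625 - 5330) - 41049)*(-18382) = (-1055775 - 41049)*(-18382) = -1096824*(-18382) = 20161818768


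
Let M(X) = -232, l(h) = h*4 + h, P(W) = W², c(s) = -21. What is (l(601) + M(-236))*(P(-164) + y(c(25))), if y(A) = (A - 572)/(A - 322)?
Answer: 25583478933/343 ≈ 7.4587e+7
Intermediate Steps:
y(A) = (-572 + A)/(-322 + A)
l(h) = 5*h (l(h) = 4*h + h = 5*h)
(l(601) + M(-236))*(P(-164) + y(c(25))) = (5*601 - 232)*((-164)² + (-572 - 21)/(-322 - 21)) = (3005 - 232)*(26896 - 593/(-343)) = 2773*(26896 - 1/343*(-593)) = 2773*(26896 + 593/343) = 2773*(9225921/343) = 25583478933/343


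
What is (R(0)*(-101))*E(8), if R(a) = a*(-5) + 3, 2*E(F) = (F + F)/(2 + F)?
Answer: -1212/5 ≈ -242.40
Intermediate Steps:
E(F) = F/(2 + F) (E(F) = ((F + F)/(2 + F))/2 = ((2*F)/(2 + F))/2 = (2*F/(2 + F))/2 = F/(2 + F))
R(a) = 3 - 5*a (R(a) = -5*a + 3 = 3 - 5*a)
(R(0)*(-101))*E(8) = ((3 - 5*0)*(-101))*(8/(2 + 8)) = ((3 + 0)*(-101))*(8/10) = (3*(-101))*(8*(⅒)) = -303*⅘ = -1212/5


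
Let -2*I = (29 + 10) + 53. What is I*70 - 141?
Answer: -3361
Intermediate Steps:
I = -46 (I = -((29 + 10) + 53)/2 = -(39 + 53)/2 = -½*92 = -46)
I*70 - 141 = -46*70 - 141 = -3220 - 141 = -3361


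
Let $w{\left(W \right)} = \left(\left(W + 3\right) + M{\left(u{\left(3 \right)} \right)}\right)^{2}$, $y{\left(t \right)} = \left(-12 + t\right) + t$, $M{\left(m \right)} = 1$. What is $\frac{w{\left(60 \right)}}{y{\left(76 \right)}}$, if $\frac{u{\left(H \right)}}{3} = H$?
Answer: $\frac{1024}{35} \approx 29.257$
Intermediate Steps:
$u{\left(H \right)} = 3 H$
$y{\left(t \right)} = -12 + 2 t$
$w{\left(W \right)} = \left(4 + W\right)^{2}$ ($w{\left(W \right)} = \left(\left(W + 3\right) + 1\right)^{2} = \left(\left(3 + W\right) + 1\right)^{2} = \left(4 + W\right)^{2}$)
$\frac{w{\left(60 \right)}}{y{\left(76 \right)}} = \frac{\left(4 + 60\right)^{2}}{-12 + 2 \cdot 76} = \frac{64^{2}}{-12 + 152} = \frac{4096}{140} = 4096 \cdot \frac{1}{140} = \frac{1024}{35}$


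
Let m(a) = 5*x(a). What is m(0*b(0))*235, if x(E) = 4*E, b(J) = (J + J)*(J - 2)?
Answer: 0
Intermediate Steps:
b(J) = 2*J*(-2 + J) (b(J) = (2*J)*(-2 + J) = 2*J*(-2 + J))
m(a) = 20*a (m(a) = 5*(4*a) = 20*a)
m(0*b(0))*235 = (20*(0*(2*0*(-2 + 0))))*235 = (20*(0*(2*0*(-2))))*235 = (20*(0*0))*235 = (20*0)*235 = 0*235 = 0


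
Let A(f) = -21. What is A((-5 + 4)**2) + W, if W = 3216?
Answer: 3195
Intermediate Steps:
A((-5 + 4)**2) + W = -21 + 3216 = 3195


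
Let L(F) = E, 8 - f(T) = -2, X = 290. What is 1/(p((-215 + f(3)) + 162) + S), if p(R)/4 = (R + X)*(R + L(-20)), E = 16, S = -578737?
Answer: -1/605413 ≈ -1.6518e-6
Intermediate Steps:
f(T) = 10 (f(T) = 8 - 1*(-2) = 8 + 2 = 10)
L(F) = 16
p(R) = 4*(16 + R)*(290 + R) (p(R) = 4*((R + 290)*(R + 16)) = 4*((290 + R)*(16 + R)) = 4*((16 + R)*(290 + R)) = 4*(16 + R)*(290 + R))
1/(p((-215 + f(3)) + 162) + S) = 1/((18560 + 4*((-215 + 10) + 162)² + 1224*((-215 + 10) + 162)) - 578737) = 1/((18560 + 4*(-205 + 162)² + 1224*(-205 + 162)) - 578737) = 1/((18560 + 4*(-43)² + 1224*(-43)) - 578737) = 1/((18560 + 4*1849 - 52632) - 578737) = 1/((18560 + 7396 - 52632) - 578737) = 1/(-26676 - 578737) = 1/(-605413) = -1/605413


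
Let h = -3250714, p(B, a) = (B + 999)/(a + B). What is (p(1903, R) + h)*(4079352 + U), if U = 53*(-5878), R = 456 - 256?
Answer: -25757740678267520/2103 ≈ -1.2248e+13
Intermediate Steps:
R = 200
p(B, a) = (999 + B)/(B + a)
U = -311534
(p(1903, R) + h)*(4079352 + U) = ((999 + 1903)/(1903 + 200) - 3250714)*(4079352 - 311534) = (2902/2103 - 3250714)*3767818 = -6836248640/2103*3767818 = -25757740678267520/2103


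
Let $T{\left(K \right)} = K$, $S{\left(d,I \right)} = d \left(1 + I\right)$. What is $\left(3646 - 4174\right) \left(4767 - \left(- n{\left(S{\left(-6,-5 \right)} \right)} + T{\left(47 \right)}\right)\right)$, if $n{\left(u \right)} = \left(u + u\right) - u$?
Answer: $-2504832$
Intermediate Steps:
$n{\left(u \right)} = u$ ($n{\left(u \right)} = 2 u - u = u$)
$\left(3646 - 4174\right) \left(4767 - \left(- n{\left(S{\left(-6,-5 \right)} \right)} + T{\left(47 \right)}\right)\right) = \left(3646 - 4174\right) \left(4767 - \left(47 + 6 \left(1 - 5\right)\right)\right) = - 528 \left(4767 - 23\right) = \left(-528\right) 4744 = -2504832$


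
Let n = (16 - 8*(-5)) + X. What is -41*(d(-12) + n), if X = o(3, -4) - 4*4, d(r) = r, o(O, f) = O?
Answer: -1271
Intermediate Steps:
X = -13 (X = 3 - 4*4 = 3 - 16 = -13)
n = 43 (n = (16 - 8*(-5)) - 13 = (16 + 40) - 13 = 56 - 13 = 43)
-41*(d(-12) + n) = -41*(-12 + 43) = -41*31 = -1271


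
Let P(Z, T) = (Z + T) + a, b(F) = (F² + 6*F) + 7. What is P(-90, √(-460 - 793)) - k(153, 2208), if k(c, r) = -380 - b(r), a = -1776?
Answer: 4887033 + I*√1253 ≈ 4.887e+6 + 35.398*I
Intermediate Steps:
b(F) = 7 + F² + 6*F
P(Z, T) = -1776 + T + Z (P(Z, T) = (Z + T) - 1776 = (T + Z) - 1776 = -1776 + T + Z)
k(c, r) = -387 - r² - 6*r (k(c, r) = -380 - (7 + r² + 6*r) = -380 + (-7 - r² - 6*r) = -387 - r² - 6*r)
P(-90, √(-460 - 793)) - k(153, 2208) = (-1776 + √(-460 - 793) - 90) - (-387 - 1*2208² - 6*2208) = (-1776 + √(-1253) - 90) - (-387 - 1*4875264 - 13248) = (-1776 + I*√1253 - 90) - (-387 - 4875264 - 13248) = (-1866 + I*√1253) - 1*(-4888899) = (-1866 + I*√1253) + 4888899 = 4887033 + I*√1253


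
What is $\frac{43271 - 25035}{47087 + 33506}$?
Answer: $\frac{18236}{80593} \approx 0.22627$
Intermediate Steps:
$\frac{43271 - 25035}{47087 + 33506} = \frac{18236}{80593}$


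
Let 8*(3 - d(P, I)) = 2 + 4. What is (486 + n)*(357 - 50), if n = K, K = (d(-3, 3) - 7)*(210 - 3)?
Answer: -610623/4 ≈ -1.5266e+5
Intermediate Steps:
d(P, I) = 9/4 (d(P, I) = 3 - (2 + 4)/8 = 3 - 1/8*6 = 3 - 3/4 = 9/4)
K = -3933/4 (K = (9/4 - 7)*(210 - 3) = -19/4*207 = -3933/4 ≈ -983.25)
n = -3933/4 ≈ -983.25
(486 + n)*(357 - 50) = (486 - 3933/4)*(357 - 50) = -1989/4*307 = -610623/4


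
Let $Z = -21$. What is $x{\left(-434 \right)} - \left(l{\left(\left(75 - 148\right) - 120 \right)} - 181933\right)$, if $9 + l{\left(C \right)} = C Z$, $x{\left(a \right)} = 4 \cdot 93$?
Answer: $178261$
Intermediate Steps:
$x{\left(a \right)} = 372$
$l{\left(C \right)} = -9 - 21 C$ ($l{\left(C \right)} = -9 + C \left(-21\right) = -9 - 21 C$)
$x{\left(-434 \right)} - \left(l{\left(\left(75 - 148\right) - 120 \right)} - 181933\right) = 372 - \left(\left(-9 - 21 \left(\left(75 - 148\right) - 120\right)\right) - 181933\right) = 372 - \left(\left(-9 - 21 \left(-73 - 120\right)\right) - 181933\right) = 372 - \left(\left(-9 - -4053\right) - 181933\right) = 372 - \left(\left(-9 + 4053\right) - 181933\right) = 372 - \left(4044 - 181933\right) = 372 - -177889 = 372 + 177889 = 178261$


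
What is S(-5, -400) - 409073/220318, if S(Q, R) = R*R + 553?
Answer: 5053186683/31474 ≈ 1.6055e+5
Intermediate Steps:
S(Q, R) = 553 + R² (S(Q, R) = R² + 553 = 553 + R²)
S(-5, -400) - 409073/220318 = (553 + (-400)²) - 409073/220318 = (553 + 160000) - 409073/220318 = 160553 - 1*58439/31474 = 160553 - 58439/31474 = 5053186683/31474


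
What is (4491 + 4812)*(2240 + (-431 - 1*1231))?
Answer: 5377134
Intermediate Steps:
(4491 + 4812)*(2240 + (-431 - 1*1231)) = 9303*(2240 + (-431 - 1231)) = 9303*(2240 - 1662) = 9303*578 = 5377134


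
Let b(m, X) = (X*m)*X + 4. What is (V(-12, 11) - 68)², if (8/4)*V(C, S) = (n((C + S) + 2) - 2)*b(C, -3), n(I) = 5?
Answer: 50176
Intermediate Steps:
b(m, X) = 4 + m*X² (b(m, X) = m*X² + 4 = 4 + m*X²)
V(C, S) = 6 + 27*C/2 (V(C, S) = ((5 - 2)*(4 + C*(-3)²))/2 = (3*(4 + C*9))/2 = (3*(4 + 9*C))/2 = (12 + 27*C)/2 = 6 + 27*C/2)
(V(-12, 11) - 68)² = ((6 + (27/2)*(-12)) - 68)² = ((6 - 162) - 68)² = (-156 - 68)² = (-224)² = 50176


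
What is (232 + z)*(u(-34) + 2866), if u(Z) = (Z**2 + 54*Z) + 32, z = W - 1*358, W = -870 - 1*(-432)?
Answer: -1250952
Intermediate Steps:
W = -438 (W = -870 + 432 = -438)
z = -796 (z = -438 - 1*358 = -438 - 358 = -796)
u(Z) = 32 + Z**2 + 54*Z
(232 + z)*(u(-34) + 2866) = (232 - 796)*((32 + (-34)**2 + 54*(-34)) + 2866) = -564*((32 + 1156 - 1836) + 2866) = -564*(-648 + 2866) = -564*2218 = -1250952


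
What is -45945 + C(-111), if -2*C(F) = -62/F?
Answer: -5099926/111 ≈ -45945.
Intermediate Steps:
C(F) = 31/F (C(F) = -(-31)/F = 31/F)
-45945 + C(-111) = -45945 + 31/(-111) = -45945 + 31*(-1/111) = -45945 - 31/111 = -5099926/111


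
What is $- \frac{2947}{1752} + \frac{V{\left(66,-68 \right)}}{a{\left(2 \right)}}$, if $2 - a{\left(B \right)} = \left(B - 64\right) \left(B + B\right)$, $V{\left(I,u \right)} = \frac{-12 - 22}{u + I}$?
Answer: $- \frac{353483}{219000} \approx -1.6141$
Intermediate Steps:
$V{\left(I,u \right)} = - \frac{34}{I + u}$
$a{\left(B \right)} = 2 - 2 B \left(-64 + B\right)$ ($a{\left(B \right)} = 2 - \left(B - 64\right) \left(B + B\right) = 2 - \left(-64 + B\right) 2 B = 2 - 2 B \left(-64 + B\right)$)
$- \frac{2947}{1752} + \frac{V{\left(66,-68 \right)}}{a{\left(2 \right)}} = - \frac{2947}{1752} + \frac{\left(-34\right) \frac{1}{66 - 68}}{2 - 2 \cdot 2^{2} + 128 \cdot 2} = \left(-2947\right) \frac{1}{1752} + \frac{\left(-34\right) \frac{1}{-2}}{2 - 8 + 256} = - \frac{2947}{1752} + \frac{\left(-34\right) \left(- \frac{1}{2}\right)}{2 - 8 + 256} = - \frac{2947}{1752} + \frac{17}{250} = - \frac{353483}{219000}$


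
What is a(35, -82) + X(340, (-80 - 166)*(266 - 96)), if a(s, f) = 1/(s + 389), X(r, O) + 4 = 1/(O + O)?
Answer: -8860639/2216460 ≈ -3.9977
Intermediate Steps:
X(r, O) = -4 + 1/(2*O) (X(r, O) = -4 + 1/(O + O) = -4 + 1/(2*O))
a(s, f) = 1/(389 + s)
a(35, -82) + X(340, (-80 - 166)*(266 - 96)) = 1/(389 + 35) + (-4 + 1/(2*(((-80 - 166)*(266 - 96))))) = 1/424 + (-4 + 1/(2*((-246*170)))) = 1/424 + (-4 + (½)/(-41820)) = 1/424 + (-4 + (½)*(-1/41820)) = 1/424 + (-4 - 1/83640) = 1/424 - 334561/83640 = -8860639/2216460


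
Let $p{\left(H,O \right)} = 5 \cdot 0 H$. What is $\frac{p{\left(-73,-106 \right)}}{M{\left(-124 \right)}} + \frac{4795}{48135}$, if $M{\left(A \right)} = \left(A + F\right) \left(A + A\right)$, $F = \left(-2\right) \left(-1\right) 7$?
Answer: $\frac{959}{9627} \approx 0.099616$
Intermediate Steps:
$F = 14$ ($F = 2 \cdot 7 = 14$)
$M{\left(A \right)} = 2 A \left(14 + A\right)$ ($M{\left(A \right)} = \left(A + 14\right) \left(A + A\right) = \left(14 + A\right) 2 A = 2 A \left(14 + A\right)$)
$p{\left(H,O \right)} = 0$ ($p{\left(H,O \right)} = 0 H = 0$)
$\frac{p{\left(-73,-106 \right)}}{M{\left(-124 \right)}} + \frac{4795}{48135} = \frac{0}{2 \left(-124\right) \left(14 - 124\right)} + \frac{4795}{48135} = \frac{0}{2 \left(-124\right) \left(-110\right)} + 4795 \cdot \frac{1}{48135} = \frac{0}{27280} + \frac{959}{9627} = 0 \cdot \frac{1}{27280} + \frac{959}{9627} = 0 + \frac{959}{9627} = \frac{959}{9627}$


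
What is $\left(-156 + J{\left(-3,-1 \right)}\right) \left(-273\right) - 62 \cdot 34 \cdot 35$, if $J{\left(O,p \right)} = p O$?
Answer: $-32011$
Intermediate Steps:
$J{\left(O,p \right)} = O p$
$\left(-156 + J{\left(-3,-1 \right)}\right) \left(-273\right) - 62 \cdot 34 \cdot 35 = \left(-156 - -3\right) \left(-273\right) - 62 \cdot 34 \cdot 35 = \left(-156 + 3\right) \left(-273\right) - 2108 \cdot 35 = \left(-153\right) \left(-273\right) - 73780 = 41769 - 73780 = -32011$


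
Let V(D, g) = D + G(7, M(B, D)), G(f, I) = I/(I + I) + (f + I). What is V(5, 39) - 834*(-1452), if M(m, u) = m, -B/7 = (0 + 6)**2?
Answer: 2421457/2 ≈ 1.2107e+6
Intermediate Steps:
B = -252 (B = -7*(0 + 6)**2 = -7*6**2 = -7*36 = -252)
G(f, I) = 1/2 + I + f (G(f, I) = I/((2*I)) + (I + f) = (1/(2*I))*I + (I + f) = 1/2 + (I + f) = 1/2 + I + f)
V(D, g) = -489/2 + D (V(D, g) = D + (1/2 - 252 + 7) = D - 489/2 = -489/2 + D)
V(5, 39) - 834*(-1452) = (-489/2 + 5) - 834*(-1452) = -479/2 + 1210968 = 2421457/2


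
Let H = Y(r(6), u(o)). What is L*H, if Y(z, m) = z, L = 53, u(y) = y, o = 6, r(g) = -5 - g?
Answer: -583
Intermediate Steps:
H = -11 (H = -5 - 1*6 = -5 - 6 = -11)
L*H = 53*(-11) = -583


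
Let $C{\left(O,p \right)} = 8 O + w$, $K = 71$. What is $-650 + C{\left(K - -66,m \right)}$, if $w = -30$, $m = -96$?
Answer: $416$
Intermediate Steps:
$C{\left(O,p \right)} = -30 + 8 O$ ($C{\left(O,p \right)} = 8 O - 30 = -30 + 8 O$)
$-650 + C{\left(K - -66,m \right)} = -650 - \left(30 - 8 \left(71 - -66\right)\right) = -650 - \left(30 - 8 \left(71 + 66\right)\right) = -650 + \left(-30 + 8 \cdot 137\right) = -650 + \left(-30 + 1096\right) = -650 + 1066 = 416$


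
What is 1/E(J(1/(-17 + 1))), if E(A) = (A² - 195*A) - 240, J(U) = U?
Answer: -256/58319 ≈ -0.0043897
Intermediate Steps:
E(A) = -240 + A² - 195*A
1/E(J(1/(-17 + 1))) = 1/(-240 + (1/(-17 + 1))² - 195/(-17 + 1)) = 1/(-240 + (1/(-16))² - 195/(-16)) = 1/(-240 + (-1/16)² - 195*(-1/16)) = 1/(-240 + 1/256 + 195/16) = 1/(-58319/256) = -256/58319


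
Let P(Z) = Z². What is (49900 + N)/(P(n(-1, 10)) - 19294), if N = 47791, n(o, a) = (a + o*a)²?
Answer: -8881/1754 ≈ -5.0633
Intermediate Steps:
n(o, a) = (a + a*o)²
(49900 + N)/(P(n(-1, 10)) - 19294) = (49900 + 47791)/((10²*(1 - 1)²)² - 19294) = 97691/((100*0²)² - 19294) = 97691/((100*0)² - 19294) = 97691/(0² - 19294) = 97691/(0 - 19294) = 97691/(-19294) = 97691*(-1/19294) = -8881/1754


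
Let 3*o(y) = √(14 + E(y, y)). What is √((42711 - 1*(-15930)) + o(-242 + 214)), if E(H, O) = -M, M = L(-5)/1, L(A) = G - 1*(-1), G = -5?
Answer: √(58641 + √2) ≈ 242.16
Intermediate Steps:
L(A) = -4 (L(A) = -5 - 1*(-1) = -5 + 1 = -4)
M = -4 (M = -4/1 = -4*1 = -4)
E(H, O) = 4 (E(H, O) = -1*(-4) = 4)
o(y) = √2 (o(y) = √(14 + 4)/3 = √18/3 = (3*√2)/3 = √2)
√((42711 - 1*(-15930)) + o(-242 + 214)) = √((42711 - 1*(-15930)) + √2) = √((42711 + 15930) + √2) = √(58641 + √2)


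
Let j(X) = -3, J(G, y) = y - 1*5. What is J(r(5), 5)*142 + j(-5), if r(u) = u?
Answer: -3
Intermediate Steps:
J(G, y) = -5 + y (J(G, y) = y - 5 = -5 + y)
J(r(5), 5)*142 + j(-5) = (-5 + 5)*142 - 3 = 0*142 - 3 = 0 - 3 = -3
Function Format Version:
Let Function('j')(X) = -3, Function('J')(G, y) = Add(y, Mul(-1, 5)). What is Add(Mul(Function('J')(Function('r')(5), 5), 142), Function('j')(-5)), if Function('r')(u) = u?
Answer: -3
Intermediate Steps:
Function('J')(G, y) = Add(-5, y) (Function('J')(G, y) = Add(y, -5) = Add(-5, y))
Add(Mul(Function('J')(Function('r')(5), 5), 142), Function('j')(-5)) = Add(Mul(Add(-5, 5), 142), -3) = Add(Mul(0, 142), -3) = Add(0, -3) = -3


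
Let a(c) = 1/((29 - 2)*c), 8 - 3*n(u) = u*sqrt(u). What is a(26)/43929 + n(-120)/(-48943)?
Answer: -82186145/1509311966994 - 80*I*sqrt(30)/48943 ≈ -5.4453e-5 - 0.0089528*I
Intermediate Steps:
n(u) = 8/3 - u**(3/2)/3 (n(u) = 8/3 - u*sqrt(u)/3 = 8/3 - u**(3/2)/3)
a(c) = 1/(27*c)
a(26)/43929 + n(-120)/(-48943) = ((1/27)/26)/43929 + (8/3 - (-80)*I*sqrt(30))/(-48943) = ((1/27)*(1/26))*(1/43929) + (8/3 - (-80)*I*sqrt(30))*(-1/48943) = (1/702)*(1/43929) + (8/3 + 80*I*sqrt(30))*(-1/48943) = 1/30838158 + (-8/146829 - 80*I*sqrt(30)/48943) = -82186145/1509311966994 - 80*I*sqrt(30)/48943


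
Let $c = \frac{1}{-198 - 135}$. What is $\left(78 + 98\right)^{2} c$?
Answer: $- \frac{30976}{333} \approx -93.021$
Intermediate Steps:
$c = - \frac{1}{333}$ ($c = \frac{1}{-333} = - \frac{1}{333} \approx -0.003003$)
$\left(78 + 98\right)^{2} c = \left(78 + 98\right)^{2} \left(- \frac{1}{333}\right) = 176^{2} \left(- \frac{1}{333}\right) = 30976 \left(- \frac{1}{333}\right) = - \frac{30976}{333}$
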